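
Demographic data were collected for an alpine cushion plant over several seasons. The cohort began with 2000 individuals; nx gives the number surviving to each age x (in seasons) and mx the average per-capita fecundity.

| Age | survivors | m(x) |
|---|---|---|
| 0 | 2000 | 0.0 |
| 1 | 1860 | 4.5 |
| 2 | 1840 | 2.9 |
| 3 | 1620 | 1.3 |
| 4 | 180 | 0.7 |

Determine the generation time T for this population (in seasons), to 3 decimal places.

1.623

lx = nx/n0 = nx/2000: 1, 0.93, 0.92, 0.81, 0.09
lx·mx: 0, 4.185, 2.668, 1.053, 0.063 → R0 = 7.969
x·lx·mx: 0, 4.185, 5.336, 3.159, 0.252 → Σ = 12.932
T = 12.932 / 7.969 = 1.622788… → 1.623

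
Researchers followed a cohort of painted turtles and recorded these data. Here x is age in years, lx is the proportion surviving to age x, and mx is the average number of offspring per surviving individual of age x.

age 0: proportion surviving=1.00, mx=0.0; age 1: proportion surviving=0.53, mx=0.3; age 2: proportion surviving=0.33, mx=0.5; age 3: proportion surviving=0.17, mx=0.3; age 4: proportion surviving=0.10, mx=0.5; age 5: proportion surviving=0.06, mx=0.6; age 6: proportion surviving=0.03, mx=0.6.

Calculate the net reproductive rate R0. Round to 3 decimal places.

0.479

lx·mx by age: 0, 0.159, 0.165, 0.051, 0.05, 0.036, 0.018
R0 = Σ lx·mx = 0.479 → 0.479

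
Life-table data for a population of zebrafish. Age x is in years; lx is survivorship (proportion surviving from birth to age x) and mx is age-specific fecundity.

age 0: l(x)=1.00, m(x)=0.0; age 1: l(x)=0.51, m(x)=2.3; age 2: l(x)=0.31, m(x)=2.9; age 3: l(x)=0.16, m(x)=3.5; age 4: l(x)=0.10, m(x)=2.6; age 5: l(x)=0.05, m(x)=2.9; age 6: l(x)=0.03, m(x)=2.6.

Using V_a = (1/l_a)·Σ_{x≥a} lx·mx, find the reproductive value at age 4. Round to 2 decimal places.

lx·mx for x ≥ 4: 0.26, 0.145, 0.078 → sum = 0.483
V_4 = 0.483 / l_4 = 0.483 / 0.1 = 4.83 → 4.83

4.83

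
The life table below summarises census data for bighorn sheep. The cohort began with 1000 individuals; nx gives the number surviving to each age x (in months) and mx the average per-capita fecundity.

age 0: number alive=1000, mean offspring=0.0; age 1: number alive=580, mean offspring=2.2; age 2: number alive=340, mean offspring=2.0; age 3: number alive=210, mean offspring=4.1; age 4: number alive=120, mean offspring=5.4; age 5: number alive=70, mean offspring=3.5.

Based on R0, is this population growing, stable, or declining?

lx = nx/n0 = nx/1000: 1, 0.58, 0.34, 0.21, 0.12, 0.07
R0 = Σ lx·mx = 0 + 1.276 + 0.68 + 0.861 + 0.648 + 0.245 = 3.71
R0 > 1, so the population is growing.

growing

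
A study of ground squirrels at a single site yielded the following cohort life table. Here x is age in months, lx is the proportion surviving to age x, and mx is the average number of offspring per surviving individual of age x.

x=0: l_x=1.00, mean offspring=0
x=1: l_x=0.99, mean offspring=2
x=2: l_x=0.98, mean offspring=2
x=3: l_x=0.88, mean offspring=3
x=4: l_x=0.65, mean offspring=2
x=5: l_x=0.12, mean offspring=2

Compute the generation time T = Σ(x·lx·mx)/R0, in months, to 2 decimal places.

2.49

lx·mx: 0, 1.98, 1.96, 2.64, 1.3, 0.24 → R0 = 8.12
x·lx·mx: 0, 1.98, 3.92, 7.92, 5.2, 1.2 → Σ = 20.22
T = 20.22 / 8.12 = 2.490148… → 2.49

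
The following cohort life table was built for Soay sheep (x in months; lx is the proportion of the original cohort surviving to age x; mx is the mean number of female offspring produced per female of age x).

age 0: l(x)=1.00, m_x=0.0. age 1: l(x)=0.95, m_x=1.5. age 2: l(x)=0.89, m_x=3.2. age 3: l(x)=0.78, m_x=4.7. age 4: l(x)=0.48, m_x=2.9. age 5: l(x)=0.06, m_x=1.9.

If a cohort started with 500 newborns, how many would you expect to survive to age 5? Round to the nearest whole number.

30

Expected survivors = N0 · l_5 = 500 × 0.06 = 30 → 30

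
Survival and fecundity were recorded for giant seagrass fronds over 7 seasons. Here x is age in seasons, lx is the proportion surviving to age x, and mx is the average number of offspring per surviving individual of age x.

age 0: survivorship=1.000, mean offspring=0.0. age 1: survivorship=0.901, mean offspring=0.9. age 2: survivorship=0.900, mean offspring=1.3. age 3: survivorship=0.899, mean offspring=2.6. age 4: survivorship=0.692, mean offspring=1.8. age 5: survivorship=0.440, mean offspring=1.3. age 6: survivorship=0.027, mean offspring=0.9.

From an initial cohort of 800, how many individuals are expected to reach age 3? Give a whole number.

719

Expected survivors = N0 · l_3 = 800 × 0.899 = 719.2 → 719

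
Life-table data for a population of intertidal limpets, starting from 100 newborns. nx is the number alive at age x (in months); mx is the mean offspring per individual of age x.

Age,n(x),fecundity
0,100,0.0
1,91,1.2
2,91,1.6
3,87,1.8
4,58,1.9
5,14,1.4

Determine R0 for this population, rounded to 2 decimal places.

lx = nx/n0 = nx/100: 1, 0.91, 0.91, 0.87, 0.58, 0.14
lx·mx by age: 0, 1.092, 1.456, 1.566, 1.102, 0.196
R0 = Σ lx·mx = 5.412 → 5.41

5.41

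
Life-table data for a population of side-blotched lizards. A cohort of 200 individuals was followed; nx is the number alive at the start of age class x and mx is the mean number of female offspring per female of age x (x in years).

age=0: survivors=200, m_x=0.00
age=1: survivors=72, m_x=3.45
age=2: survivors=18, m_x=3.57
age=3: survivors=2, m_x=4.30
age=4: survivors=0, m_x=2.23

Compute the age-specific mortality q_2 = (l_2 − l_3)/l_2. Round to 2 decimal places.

0.89

lx = nx/n0 = nx/200: 1, 0.36, 0.09, 0.01, 0
q_2 = (l_2 − l_3) / l_2 = (0.09 − 0.01) / 0.09
     = 0.08 / 0.09 = 0.888889… → 0.89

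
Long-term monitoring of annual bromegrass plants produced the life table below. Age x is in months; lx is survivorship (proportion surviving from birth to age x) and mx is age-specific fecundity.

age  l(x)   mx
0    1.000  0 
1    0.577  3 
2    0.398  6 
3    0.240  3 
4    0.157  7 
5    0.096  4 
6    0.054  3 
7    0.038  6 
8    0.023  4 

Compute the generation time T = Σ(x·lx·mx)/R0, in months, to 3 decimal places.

lx·mx: 0, 1.731, 2.388, 0.72, 1.099, 0.384, 0.162, 0.228, 0.092 → R0 = 6.804
x·lx·mx: 0, 1.731, 4.776, 2.16, 4.396, 1.92, 0.972, 1.596, 0.736 → Σ = 18.287
T = 18.287 / 6.804 = 2.687684… → 2.688

2.688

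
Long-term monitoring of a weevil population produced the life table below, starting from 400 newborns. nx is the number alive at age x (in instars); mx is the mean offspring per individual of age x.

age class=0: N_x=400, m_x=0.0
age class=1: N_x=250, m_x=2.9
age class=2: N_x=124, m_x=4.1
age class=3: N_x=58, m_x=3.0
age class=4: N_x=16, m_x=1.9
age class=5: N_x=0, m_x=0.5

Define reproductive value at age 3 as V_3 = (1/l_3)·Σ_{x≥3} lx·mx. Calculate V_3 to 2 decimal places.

3.52

lx = nx/n0 = nx/400: 1, 0.625, 0.31, 0.145, 0.04, 0
lx·mx for x ≥ 3: 0.435, 0.076, 0 → sum = 0.511
V_3 = 0.511 / l_3 = 0.511 / 0.145 = 3.524138… → 3.52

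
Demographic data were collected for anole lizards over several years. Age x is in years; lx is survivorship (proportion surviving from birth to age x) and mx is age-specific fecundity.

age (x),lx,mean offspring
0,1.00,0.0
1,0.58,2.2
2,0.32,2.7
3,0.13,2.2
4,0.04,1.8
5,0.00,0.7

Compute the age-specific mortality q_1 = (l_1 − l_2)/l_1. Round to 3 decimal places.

q_1 = (l_1 − l_2) / l_1 = (0.58 − 0.32) / 0.58
     = 0.26 / 0.58 = 0.448276… → 0.448

0.448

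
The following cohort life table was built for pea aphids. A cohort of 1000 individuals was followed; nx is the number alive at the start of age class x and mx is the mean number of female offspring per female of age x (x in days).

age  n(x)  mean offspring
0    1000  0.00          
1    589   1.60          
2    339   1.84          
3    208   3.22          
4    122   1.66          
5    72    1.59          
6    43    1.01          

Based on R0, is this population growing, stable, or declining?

growing

lx = nx/n0 = nx/1000: 1, 0.589, 0.339, 0.208, 0.122, 0.072, 0.043
R0 = Σ lx·mx = 0 + 0.9424 + 0.62376 + 0.66976 + 0.20252 + 0.11448 + 0.04343 = 2.59635
R0 > 1, so the population is growing.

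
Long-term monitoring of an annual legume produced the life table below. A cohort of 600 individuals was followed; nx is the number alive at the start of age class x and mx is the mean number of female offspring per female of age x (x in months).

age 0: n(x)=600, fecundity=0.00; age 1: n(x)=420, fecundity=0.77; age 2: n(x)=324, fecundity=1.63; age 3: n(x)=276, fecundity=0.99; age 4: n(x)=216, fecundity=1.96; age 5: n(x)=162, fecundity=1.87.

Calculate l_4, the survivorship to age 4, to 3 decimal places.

l_4 = n_4/n_0 = 216/600 = 0.36 → 0.360

0.360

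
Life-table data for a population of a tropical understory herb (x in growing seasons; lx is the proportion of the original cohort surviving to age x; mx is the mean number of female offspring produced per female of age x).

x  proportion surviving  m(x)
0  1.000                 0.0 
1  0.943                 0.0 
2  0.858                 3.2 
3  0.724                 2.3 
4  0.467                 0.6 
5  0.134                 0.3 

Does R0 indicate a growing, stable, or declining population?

growing

R0 = Σ lx·mx = 0 + 0 + 2.7456 + 1.6652 + 0.2802 + 0.0402 = 4.7312
R0 > 1, so the population is growing.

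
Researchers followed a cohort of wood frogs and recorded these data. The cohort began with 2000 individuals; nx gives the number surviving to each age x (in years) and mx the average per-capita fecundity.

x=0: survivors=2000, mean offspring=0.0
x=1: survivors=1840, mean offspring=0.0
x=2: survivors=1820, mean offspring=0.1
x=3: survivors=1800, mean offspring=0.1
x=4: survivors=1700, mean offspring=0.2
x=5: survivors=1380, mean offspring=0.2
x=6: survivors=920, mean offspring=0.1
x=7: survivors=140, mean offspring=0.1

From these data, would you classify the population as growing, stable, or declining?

declining

lx = nx/n0 = nx/2000: 1, 0.92, 0.91, 0.9, 0.85, 0.69, 0.46, 0.07
R0 = Σ lx·mx = 0 + 0 + 0.091 + 0.09 + 0.17 + 0.138 + 0.046 + 0.007 = 0.542
R0 < 1, so the population is declining.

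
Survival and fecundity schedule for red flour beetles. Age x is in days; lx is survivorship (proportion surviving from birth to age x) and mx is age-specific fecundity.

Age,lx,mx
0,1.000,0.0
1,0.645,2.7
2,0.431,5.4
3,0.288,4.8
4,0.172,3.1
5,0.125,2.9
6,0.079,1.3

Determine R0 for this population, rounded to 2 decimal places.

lx·mx by age: 0, 1.7415, 2.3274, 1.3824, 0.5332, 0.3625, 0.1027
R0 = Σ lx·mx = 6.4497 → 6.45

6.45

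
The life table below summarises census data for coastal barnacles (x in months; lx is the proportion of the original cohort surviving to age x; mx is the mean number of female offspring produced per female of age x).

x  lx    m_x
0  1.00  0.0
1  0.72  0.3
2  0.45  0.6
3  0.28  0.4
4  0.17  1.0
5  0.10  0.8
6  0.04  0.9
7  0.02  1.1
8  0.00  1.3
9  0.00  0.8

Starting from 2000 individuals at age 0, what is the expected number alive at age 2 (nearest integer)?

900

Expected survivors = N0 · l_2 = 2000 × 0.45 = 900 → 900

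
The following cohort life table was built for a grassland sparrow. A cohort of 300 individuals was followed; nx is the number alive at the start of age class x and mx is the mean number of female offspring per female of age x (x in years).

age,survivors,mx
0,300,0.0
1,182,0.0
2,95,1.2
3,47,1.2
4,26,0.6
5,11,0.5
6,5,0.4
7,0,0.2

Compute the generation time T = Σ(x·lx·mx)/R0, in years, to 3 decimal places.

lx = nx/n0 = nx/300: 1, 0.60667…, 0.31667…, 0.15667…, 0.08667…, 0.03667…, 0.01667…, 0
lx·mx: 0, 0, 0.38…, 0.188…, 0.052…, 0.018333…, 0.006667…, 0 → R0 = 0.645…
x·lx·mx: 0, 0, 0.76…, 0.564…, 0.208…, 0.091667…, 0.04…, 0 → Σ = 1.663667…
T = 1.663667… / 0.645… = 2.579328… → 2.579

2.579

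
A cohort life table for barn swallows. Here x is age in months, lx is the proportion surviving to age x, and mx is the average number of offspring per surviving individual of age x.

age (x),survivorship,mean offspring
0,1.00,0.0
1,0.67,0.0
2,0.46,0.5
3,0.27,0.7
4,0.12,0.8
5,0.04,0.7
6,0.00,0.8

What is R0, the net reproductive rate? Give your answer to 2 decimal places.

0.54

lx·mx by age: 0, 0, 0.23, 0.189, 0.096, 0.028, 0
R0 = Σ lx·mx = 0.543 → 0.54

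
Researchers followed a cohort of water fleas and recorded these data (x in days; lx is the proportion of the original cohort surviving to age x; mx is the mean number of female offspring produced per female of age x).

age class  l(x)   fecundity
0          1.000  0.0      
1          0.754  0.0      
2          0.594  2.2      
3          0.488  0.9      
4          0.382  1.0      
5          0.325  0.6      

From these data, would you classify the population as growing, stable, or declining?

R0 = Σ lx·mx = 0 + 0 + 1.3068 + 0.4392 + 0.382 + 0.195 = 2.323
R0 > 1, so the population is growing.

growing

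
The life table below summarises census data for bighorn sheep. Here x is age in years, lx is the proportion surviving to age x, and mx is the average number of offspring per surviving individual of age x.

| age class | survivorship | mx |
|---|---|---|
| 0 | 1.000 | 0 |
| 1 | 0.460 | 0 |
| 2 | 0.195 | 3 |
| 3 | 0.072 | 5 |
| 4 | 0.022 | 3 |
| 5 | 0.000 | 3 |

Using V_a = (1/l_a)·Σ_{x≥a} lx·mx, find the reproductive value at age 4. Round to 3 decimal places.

3.000

lx·mx for x ≥ 4: 0.066, 0 → sum = 0.066
V_4 = 0.066 / l_4 = 0.066 / 0.022 = 3 → 3.000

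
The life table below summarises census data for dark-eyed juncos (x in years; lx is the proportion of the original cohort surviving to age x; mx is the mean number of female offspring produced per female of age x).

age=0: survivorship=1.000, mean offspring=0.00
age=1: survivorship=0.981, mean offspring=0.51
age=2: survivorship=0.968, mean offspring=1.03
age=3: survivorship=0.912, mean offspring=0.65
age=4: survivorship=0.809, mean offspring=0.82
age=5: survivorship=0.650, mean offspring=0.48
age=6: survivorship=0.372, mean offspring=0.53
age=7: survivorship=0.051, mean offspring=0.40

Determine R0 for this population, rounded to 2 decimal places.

3.28

lx·mx by age: 0, 0.50031, 0.99704, 0.5928, 0.66338, 0.312, 0.19716, 0.0204
R0 = Σ lx·mx = 3.28309 → 3.28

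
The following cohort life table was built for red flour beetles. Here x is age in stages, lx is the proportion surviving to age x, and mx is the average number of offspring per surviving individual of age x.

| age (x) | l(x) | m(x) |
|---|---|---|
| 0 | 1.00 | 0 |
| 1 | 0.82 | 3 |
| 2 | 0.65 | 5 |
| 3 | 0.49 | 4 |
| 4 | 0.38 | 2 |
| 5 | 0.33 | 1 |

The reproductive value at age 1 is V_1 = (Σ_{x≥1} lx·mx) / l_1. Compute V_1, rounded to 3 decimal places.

10.683

lx·mx for x ≥ 1: 2.46, 3.25, 1.96, 0.76, 0.33 → sum = 8.76
V_1 = 8.76 / l_1 = 8.76 / 0.82 = 10.682927… → 10.683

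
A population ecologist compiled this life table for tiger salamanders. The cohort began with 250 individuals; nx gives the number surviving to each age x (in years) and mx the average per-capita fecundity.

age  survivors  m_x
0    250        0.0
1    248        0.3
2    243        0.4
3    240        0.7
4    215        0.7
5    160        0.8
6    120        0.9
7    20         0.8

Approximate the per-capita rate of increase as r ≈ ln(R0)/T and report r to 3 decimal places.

lx = nx/n0 = nx/250: 1, 0.992, 0.972, 0.96, 0.86, 0.64, 0.48, 0.08
R0 = Σ lx·mx = 0 + 0.2976 + 0.3888 + 0.672 + 0.602 + 0.512 + 0.432 + 0.064 = 2.9684
Σ x·lx·mx = 11.0992; T = 11.0992/2.9684 = 3.73912…
r ≈ ln(R0)/T = ln(2.9684)/3.73912… = 0.29098… → 0.291

0.291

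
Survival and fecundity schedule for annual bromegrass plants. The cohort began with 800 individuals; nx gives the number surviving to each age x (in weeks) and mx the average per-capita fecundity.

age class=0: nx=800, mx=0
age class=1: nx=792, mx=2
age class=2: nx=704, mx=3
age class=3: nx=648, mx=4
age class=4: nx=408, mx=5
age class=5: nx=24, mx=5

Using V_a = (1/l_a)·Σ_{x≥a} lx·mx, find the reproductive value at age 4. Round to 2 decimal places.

5.29

lx = nx/n0 = nx/800: 1, 0.99, 0.88, 0.81, 0.51, 0.03
lx·mx for x ≥ 4: 2.55, 0.15 → sum = 2.7
V_4 = 2.7 / l_4 = 2.7 / 0.51 = 5.294118… → 5.29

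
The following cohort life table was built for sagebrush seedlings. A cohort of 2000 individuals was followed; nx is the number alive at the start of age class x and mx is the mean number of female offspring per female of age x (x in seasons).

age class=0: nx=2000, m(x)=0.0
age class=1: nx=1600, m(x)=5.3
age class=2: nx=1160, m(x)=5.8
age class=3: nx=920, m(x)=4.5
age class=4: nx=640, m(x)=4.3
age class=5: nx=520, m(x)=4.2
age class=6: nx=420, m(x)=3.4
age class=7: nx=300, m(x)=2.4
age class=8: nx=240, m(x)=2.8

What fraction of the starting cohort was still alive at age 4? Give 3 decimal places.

l_4 = n_4/n_0 = 640/2000 = 0.32 → 0.320

0.320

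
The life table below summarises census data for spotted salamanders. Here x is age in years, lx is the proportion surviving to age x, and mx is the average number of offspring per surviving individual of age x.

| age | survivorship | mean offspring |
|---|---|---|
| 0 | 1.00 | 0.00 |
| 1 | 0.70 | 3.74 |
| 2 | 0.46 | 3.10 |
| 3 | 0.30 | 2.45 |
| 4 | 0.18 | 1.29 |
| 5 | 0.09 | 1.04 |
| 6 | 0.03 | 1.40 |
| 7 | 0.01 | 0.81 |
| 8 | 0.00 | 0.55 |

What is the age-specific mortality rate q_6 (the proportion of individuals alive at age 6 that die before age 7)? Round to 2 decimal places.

q_6 = (l_6 − l_7) / l_6 = (0.03 − 0.01) / 0.03
     = 0.02 / 0.03 = 0.666667… → 0.67

0.67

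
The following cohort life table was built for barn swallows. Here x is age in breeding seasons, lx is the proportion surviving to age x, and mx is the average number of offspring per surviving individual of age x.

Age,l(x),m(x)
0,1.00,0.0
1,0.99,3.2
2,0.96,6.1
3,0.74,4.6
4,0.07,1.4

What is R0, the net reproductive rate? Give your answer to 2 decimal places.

lx·mx by age: 0, 3.168, 5.856, 3.404, 0.098
R0 = Σ lx·mx = 12.526 → 12.53

12.53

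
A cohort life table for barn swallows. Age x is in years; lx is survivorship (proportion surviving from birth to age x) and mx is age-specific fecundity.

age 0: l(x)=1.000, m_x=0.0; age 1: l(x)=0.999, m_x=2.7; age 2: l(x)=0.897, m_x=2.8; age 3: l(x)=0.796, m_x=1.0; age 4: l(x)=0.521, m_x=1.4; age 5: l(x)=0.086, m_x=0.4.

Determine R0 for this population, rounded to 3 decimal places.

6.769

lx·mx by age: 0, 2.6973, 2.5116, 0.796, 0.7294, 0.0344
R0 = Σ lx·mx = 6.7687 → 6.769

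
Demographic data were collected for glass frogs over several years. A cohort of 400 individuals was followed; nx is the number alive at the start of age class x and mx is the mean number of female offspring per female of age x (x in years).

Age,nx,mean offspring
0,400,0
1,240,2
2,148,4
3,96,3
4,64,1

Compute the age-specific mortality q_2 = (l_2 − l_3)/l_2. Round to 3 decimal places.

0.351

lx = nx/n0 = nx/400: 1, 0.6, 0.37, 0.24, 0.16
q_2 = (l_2 − l_3) / l_2 = (0.37 − 0.24) / 0.37
     = 0.13 / 0.37 = 0.351351… → 0.351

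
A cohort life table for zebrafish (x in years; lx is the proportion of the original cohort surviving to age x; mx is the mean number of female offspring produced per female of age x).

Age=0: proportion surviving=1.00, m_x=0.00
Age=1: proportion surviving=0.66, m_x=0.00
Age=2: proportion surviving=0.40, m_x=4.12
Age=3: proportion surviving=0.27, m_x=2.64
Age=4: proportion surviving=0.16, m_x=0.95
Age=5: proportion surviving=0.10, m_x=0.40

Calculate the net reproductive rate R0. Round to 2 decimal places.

2.55

lx·mx by age: 0, 0, 1.648, 0.7128, 0.152, 0.04
R0 = Σ lx·mx = 2.5528 → 2.55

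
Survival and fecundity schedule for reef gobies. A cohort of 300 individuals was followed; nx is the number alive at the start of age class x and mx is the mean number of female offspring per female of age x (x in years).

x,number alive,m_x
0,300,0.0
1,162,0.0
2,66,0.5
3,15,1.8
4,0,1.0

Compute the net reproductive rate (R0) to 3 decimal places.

0.200

lx = nx/n0 = nx/300: 1, 0.54, 0.22, 0.05, 0
lx·mx by age: 0, 0, 0.11, 0.09, 0
R0 = Σ lx·mx = 0.2 → 0.200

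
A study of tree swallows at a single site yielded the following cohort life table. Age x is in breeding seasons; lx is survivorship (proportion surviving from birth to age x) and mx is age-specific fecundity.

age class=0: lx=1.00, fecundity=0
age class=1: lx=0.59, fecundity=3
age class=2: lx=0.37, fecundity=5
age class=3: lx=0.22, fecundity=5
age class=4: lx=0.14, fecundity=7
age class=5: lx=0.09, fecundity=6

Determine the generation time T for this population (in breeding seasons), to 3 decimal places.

lx·mx: 0, 1.77, 1.85, 1.1, 0.98, 0.54 → R0 = 6.24
x·lx·mx: 0, 1.77, 3.7, 3.3, 3.92, 2.7 → Σ = 15.39
T = 15.39 / 6.24 = 2.466346… → 2.466

2.466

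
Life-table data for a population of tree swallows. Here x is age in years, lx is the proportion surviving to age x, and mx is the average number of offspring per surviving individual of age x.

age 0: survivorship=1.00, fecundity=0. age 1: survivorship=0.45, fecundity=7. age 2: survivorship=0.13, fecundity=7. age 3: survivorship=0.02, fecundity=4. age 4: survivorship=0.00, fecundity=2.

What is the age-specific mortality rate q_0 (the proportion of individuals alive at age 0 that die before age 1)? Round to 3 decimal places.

0.550

q_0 = (l_0 − l_1) / l_0 = (1 − 0.45) / 1
     = 0.55 / 1 = 0.55 → 0.550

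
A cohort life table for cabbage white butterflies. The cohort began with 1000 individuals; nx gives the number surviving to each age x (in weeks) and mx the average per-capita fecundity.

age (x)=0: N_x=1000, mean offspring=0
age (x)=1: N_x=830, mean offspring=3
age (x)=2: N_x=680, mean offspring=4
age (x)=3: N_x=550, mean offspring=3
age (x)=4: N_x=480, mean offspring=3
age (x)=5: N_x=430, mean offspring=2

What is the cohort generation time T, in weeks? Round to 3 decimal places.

2.504

lx = nx/n0 = nx/1000: 1, 0.83, 0.68, 0.55, 0.48, 0.43
lx·mx: 0, 2.49, 2.72, 1.65, 1.44, 0.86 → R0 = 9.16
x·lx·mx: 0, 2.49, 5.44, 4.95, 5.76, 4.3 → Σ = 22.94
T = 22.94 / 9.16 = 2.504367… → 2.504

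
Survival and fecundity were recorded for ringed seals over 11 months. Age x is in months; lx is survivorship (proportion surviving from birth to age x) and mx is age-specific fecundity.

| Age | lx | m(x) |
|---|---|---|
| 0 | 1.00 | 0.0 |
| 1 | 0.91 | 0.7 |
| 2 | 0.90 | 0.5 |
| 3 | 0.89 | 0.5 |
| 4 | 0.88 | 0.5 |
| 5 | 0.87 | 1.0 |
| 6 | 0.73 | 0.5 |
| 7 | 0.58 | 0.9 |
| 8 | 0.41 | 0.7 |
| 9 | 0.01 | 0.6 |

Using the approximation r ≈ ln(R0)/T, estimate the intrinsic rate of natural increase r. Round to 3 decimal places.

R0 = Σ lx·mx = 0 + 0.637 + 0.45 + 0.445 + 0.44 + 0.87 + 0.365 + 0.522 + 0.287 + 0.006 = 4.022
Σ x·lx·mx = 17.176; T = 17.176/4.022 = 4.27051…
r ≈ ln(R0)/T = ln(4.022)/4.27051… = 0.3259… → 0.326

0.326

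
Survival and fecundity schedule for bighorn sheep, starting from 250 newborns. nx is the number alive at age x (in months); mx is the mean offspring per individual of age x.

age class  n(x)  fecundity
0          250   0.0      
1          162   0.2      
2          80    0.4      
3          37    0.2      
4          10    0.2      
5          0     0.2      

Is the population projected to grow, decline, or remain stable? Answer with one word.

declining

lx = nx/n0 = nx/250: 1, 0.648, 0.32, 0.148, 0.04, 0
R0 = Σ lx·mx = 0 + 0.1296 + 0.128 + 0.0296 + 0.008 + 0 = 0.2952
R0 < 1, so the population is declining.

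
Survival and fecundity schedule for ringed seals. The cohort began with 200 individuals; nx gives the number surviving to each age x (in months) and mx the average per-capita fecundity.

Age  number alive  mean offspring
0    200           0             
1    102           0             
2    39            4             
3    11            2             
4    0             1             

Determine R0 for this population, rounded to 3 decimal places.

lx = nx/n0 = nx/200: 1, 0.51, 0.195, 0.055, 0
lx·mx by age: 0, 0, 0.78, 0.11, 0
R0 = Σ lx·mx = 0.89 → 0.890

0.890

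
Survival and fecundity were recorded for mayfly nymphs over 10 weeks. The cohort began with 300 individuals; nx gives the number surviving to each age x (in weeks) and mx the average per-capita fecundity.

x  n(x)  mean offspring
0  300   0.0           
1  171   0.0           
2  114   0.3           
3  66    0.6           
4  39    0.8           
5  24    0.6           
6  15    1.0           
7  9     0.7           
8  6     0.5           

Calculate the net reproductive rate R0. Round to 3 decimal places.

0.479

lx = nx/n0 = nx/300: 1, 0.57, 0.38, 0.22, 0.13, 0.08, 0.05, 0.03, 0.02
lx·mx by age: 0, 0, 0.114, 0.132, 0.104, 0.048, 0.05, 0.021, 0.01
R0 = Σ lx·mx = 0.479 → 0.479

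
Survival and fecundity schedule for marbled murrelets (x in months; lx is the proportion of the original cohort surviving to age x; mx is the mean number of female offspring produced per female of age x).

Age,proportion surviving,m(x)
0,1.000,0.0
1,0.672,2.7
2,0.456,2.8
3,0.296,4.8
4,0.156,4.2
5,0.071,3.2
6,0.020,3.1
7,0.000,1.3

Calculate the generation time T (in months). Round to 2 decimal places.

2.34

lx·mx: 0, 1.8144, 1.2768, 1.4208, 0.6552, 0.2272, 0.062, 0 → R0 = 5.4564
x·lx·mx: 0, 1.8144, 2.5536, 4.2624, 2.6208, 1.136, 0.372, 0 → Σ = 12.7592
T = 12.7592 / 5.4564 = 2.338392… → 2.34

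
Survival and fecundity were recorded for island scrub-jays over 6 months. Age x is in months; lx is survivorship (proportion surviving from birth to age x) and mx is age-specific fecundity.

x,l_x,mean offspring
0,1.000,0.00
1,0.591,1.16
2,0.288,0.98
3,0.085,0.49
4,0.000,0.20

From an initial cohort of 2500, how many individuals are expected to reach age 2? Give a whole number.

720

Expected survivors = N0 · l_2 = 2500 × 0.288 = 720 → 720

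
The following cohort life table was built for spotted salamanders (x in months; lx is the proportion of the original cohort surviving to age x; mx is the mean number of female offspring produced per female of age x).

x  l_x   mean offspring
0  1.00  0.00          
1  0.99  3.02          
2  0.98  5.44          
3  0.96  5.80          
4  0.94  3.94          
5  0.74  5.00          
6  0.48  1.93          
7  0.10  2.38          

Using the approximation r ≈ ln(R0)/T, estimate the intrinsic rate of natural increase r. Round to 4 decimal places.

R0 = Σ lx·mx = 0 + 2.9898 + 5.3312 + 5.568 + 3.7036 + 3.7 + 0.9264 + 0.238 = 22.457
Σ x·lx·mx = 70.895; T = 70.895/22.457 = 3.15692…
r ≈ ln(R0)/T = ln(22.457)/3.15692… = 0.985644… → 0.9856

0.9856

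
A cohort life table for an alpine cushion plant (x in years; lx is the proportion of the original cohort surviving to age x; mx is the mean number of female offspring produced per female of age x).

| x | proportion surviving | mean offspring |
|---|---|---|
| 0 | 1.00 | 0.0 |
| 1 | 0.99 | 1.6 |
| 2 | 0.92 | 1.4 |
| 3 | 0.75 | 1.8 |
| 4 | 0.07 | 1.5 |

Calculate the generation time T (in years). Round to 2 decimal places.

1.99

lx·mx: 0, 1.584, 1.288, 1.35, 0.105 → R0 = 4.327
x·lx·mx: 0, 1.584, 2.576, 4.05, 0.42 → Σ = 8.63
T = 8.63 / 4.327 = 1.994453… → 1.99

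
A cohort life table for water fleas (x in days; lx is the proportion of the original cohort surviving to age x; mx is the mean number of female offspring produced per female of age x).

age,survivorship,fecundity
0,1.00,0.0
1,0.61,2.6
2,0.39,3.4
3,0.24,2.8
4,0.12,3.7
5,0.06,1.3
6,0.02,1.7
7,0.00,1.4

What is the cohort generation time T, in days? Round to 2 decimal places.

2.08

lx·mx: 0, 1.586, 1.326, 0.672, 0.444, 0.078, 0.034, 0 → R0 = 4.14
x·lx·mx: 0, 1.586, 2.652, 2.016, 1.776, 0.39, 0.204, 0 → Σ = 8.624
T = 8.624 / 4.14 = 2.083092… → 2.08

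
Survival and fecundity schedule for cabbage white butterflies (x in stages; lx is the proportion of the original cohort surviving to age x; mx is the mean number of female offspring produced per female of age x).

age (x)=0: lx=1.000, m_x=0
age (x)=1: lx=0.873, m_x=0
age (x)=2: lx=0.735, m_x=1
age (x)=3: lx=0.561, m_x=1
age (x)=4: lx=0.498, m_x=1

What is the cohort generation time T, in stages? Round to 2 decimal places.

lx·mx: 0, 0, 0.735, 0.561, 0.498 → R0 = 1.794
x·lx·mx: 0, 0, 1.47, 1.683, 1.992 → Σ = 5.145
T = 5.145 / 1.794 = 2.867893… → 2.87

2.87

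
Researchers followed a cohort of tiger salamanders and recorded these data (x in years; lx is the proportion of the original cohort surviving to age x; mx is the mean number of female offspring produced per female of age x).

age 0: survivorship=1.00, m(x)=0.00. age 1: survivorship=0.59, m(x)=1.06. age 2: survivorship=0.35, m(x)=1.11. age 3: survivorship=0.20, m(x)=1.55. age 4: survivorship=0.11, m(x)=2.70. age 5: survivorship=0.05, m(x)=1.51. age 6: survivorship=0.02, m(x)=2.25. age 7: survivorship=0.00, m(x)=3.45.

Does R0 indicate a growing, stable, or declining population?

growing

R0 = Σ lx·mx = 0 + 0.6254 + 0.3885 + 0.31 + 0.297 + 0.0755 + 0.045 + 0 = 1.7414
R0 > 1, so the population is growing.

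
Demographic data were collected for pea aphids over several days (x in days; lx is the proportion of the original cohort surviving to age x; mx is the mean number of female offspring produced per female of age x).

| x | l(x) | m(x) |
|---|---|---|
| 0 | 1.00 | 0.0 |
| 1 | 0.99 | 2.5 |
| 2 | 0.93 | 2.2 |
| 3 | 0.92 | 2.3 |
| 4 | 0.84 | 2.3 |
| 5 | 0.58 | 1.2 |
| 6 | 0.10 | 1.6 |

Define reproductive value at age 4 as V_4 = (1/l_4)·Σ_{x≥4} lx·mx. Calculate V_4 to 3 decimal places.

3.319

lx·mx for x ≥ 4: 1.932, 0.696, 0.16 → sum = 2.788
V_4 = 2.788 / l_4 = 2.788 / 0.84 = 3.319048… → 3.319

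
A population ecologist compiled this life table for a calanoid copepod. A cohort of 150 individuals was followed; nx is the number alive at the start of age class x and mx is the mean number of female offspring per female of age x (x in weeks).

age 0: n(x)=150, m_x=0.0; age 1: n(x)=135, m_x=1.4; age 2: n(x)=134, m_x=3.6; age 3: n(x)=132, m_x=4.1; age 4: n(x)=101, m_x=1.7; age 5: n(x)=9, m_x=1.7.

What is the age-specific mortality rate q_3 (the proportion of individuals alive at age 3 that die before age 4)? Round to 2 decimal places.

lx = nx/n0 = nx/150: 1, 0.9, 0.89333…, 0.88, 0.67333…, 0.06
q_3 = (l_3 − l_4) / l_3 = (0.88 − 0.673333…) / 0.88
     = 0.206667… / 0.88 = 0.234848… → 0.23

0.23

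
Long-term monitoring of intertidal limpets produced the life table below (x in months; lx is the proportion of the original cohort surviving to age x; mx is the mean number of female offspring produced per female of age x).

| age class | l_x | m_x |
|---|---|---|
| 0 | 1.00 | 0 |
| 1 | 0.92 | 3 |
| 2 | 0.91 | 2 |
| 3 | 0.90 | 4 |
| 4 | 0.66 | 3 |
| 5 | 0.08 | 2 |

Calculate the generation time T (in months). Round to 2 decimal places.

2.51

lx·mx: 0, 2.76, 1.82, 3.6, 1.98, 0.16 → R0 = 10.32
x·lx·mx: 0, 2.76, 3.64, 10.8, 7.92, 0.8 → Σ = 25.92
T = 25.92 / 10.32 = 2.511628… → 2.51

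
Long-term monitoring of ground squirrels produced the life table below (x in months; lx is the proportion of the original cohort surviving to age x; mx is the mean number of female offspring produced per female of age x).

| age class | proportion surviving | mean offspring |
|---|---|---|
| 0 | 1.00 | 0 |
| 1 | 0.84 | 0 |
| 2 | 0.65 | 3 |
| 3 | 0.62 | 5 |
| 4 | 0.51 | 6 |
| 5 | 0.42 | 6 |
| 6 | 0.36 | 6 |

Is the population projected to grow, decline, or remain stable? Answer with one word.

growing

R0 = Σ lx·mx = 0 + 0 + 1.95 + 3.1 + 3.06 + 2.52 + 2.16 = 12.79
R0 > 1, so the population is growing.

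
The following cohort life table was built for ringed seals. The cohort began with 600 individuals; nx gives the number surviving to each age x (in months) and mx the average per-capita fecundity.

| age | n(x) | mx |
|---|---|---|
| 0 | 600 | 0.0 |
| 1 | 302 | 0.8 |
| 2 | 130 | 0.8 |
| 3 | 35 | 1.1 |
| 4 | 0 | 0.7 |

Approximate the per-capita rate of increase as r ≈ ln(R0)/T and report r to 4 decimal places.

-0.3032

lx = nx/n0 = nx/600: 1, 0.50333…, 0.21667…, 0.05833…, 0
R0 = Σ lx·mx = 0 + 0.40267… + 0.17333… + 0.06417… + 0 = 0.640167…
Σ x·lx·mx = 0.941833…; T = 0.941833…/0.640167… = 1.47123…
r ≈ ln(R0)/T = ln(0.640167…)/1.47123… = -0.303166… → -0.3032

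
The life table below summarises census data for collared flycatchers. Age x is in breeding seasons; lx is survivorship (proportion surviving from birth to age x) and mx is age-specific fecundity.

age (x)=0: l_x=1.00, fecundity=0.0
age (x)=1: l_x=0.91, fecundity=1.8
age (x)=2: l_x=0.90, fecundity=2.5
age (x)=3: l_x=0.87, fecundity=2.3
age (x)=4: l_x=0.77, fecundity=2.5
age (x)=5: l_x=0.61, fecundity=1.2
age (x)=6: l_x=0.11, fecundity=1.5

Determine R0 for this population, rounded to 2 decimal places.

lx·mx by age: 0, 1.638, 2.25, 2.001, 1.925, 0.732, 0.165
R0 = Σ lx·mx = 8.711 → 8.71

8.71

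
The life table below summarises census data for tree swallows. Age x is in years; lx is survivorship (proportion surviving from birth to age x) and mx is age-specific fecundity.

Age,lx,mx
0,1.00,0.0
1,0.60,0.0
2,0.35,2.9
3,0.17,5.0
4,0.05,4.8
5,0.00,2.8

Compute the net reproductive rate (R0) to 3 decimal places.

lx·mx by age: 0, 0, 1.015, 0.85, 0.24, 0
R0 = Σ lx·mx = 2.105 → 2.105

2.105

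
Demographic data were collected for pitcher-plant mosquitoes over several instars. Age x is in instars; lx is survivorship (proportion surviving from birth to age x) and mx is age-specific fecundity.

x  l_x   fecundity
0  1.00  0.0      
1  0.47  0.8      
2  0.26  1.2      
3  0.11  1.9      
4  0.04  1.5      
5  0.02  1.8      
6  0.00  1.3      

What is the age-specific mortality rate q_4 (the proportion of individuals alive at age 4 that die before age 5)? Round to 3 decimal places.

0.500

q_4 = (l_4 − l_5) / l_4 = (0.04 − 0.02) / 0.04
     = 0.02 / 0.04 = 0.5 → 0.500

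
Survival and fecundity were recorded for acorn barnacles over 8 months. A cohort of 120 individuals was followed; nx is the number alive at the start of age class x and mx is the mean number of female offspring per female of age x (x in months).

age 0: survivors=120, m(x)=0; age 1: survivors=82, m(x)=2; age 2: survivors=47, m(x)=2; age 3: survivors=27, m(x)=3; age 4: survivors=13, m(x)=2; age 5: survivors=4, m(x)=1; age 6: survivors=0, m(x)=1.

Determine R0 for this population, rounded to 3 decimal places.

3.075

lx = nx/n0 = nx/120: 1, 0.68333…, 0.39167…, 0.225, 0.10833…, 0.03333…, 0
lx·mx by age: 0, 1.366667…, 0.783333…, 0.675, 0.216667…, 0.033333…, 0
R0 = Σ lx·mx = 3.075… → 3.075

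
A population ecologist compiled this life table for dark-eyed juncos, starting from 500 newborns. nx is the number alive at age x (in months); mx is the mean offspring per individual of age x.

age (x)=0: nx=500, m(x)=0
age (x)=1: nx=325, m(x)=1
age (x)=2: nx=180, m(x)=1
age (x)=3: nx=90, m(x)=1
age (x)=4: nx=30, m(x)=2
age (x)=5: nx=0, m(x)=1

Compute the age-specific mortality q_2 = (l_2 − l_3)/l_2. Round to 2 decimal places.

lx = nx/n0 = nx/500: 1, 0.65, 0.36, 0.18, 0.06, 0
q_2 = (l_2 − l_3) / l_2 = (0.36 − 0.18) / 0.36
     = 0.18 / 0.36 = 0.5 → 0.50

0.50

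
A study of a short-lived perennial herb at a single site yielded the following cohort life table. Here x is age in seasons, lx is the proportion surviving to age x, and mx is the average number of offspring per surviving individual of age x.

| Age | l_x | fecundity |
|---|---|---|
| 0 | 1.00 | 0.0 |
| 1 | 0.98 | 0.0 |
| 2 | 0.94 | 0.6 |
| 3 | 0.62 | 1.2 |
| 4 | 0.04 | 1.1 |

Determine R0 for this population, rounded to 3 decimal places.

lx·mx by age: 0, 0, 0.564, 0.744, 0.044
R0 = Σ lx·mx = 1.352 → 1.352

1.352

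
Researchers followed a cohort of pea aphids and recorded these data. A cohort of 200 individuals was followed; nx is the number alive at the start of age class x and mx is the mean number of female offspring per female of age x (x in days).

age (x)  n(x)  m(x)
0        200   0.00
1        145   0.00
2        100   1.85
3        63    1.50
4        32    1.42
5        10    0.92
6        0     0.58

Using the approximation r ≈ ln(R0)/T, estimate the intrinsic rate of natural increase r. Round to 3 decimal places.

0.195

lx = nx/n0 = nx/200: 1, 0.725, 0.5, 0.315, 0.16, 0.05, 0
R0 = Σ lx·mx = 0 + 0 + 0.925 + 0.4725 + 0.2272 + 0.046 + 0 = 1.6707
Σ x·lx·mx = 4.4063; T = 4.4063/1.6707 = 2.6374…
r ≈ ln(R0)/T = ln(1.6707)/2.6374… = 0.1946… → 0.195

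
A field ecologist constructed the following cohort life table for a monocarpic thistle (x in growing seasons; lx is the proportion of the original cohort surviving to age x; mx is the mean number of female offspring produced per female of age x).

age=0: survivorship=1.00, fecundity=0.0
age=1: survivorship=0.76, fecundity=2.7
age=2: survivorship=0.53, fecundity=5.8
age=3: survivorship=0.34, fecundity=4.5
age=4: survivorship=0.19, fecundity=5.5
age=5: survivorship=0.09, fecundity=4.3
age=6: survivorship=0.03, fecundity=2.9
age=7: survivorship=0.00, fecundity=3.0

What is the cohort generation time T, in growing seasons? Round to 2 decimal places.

lx·mx: 0, 2.052, 3.074, 1.53, 1.045, 0.387, 0.087, 0 → R0 = 8.175
x·lx·mx: 0, 2.052, 6.148, 4.59, 4.18, 1.935, 0.522, 0 → Σ = 19.427
T = 19.427 / 8.175 = 2.376391… → 2.38

2.38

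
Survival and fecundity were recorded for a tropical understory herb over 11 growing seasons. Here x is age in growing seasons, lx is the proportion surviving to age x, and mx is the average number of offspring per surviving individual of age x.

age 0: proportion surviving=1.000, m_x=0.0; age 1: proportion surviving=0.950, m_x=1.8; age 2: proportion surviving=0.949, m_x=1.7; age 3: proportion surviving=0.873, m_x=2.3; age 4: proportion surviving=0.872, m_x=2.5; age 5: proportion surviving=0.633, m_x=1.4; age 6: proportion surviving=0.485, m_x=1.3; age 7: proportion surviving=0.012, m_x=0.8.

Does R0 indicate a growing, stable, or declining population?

growing

R0 = Σ lx·mx = 0 + 1.71 + 1.6133 + 2.0079 + 2.18 + 0.8862 + 0.6305 + 0.0096 = 9.0375
R0 > 1, so the population is growing.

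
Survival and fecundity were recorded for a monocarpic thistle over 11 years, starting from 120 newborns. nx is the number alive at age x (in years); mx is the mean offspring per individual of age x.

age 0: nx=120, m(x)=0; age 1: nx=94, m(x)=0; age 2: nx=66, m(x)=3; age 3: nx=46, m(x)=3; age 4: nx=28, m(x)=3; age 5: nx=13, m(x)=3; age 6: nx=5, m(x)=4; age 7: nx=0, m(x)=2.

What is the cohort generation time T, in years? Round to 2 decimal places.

lx = nx/n0 = nx/120: 1, 0.78333…, 0.55, 0.38333…, 0.23333…, 0.10833…, 0.04167…, 0
lx·mx: 0, 0, 1.65, 1.15…, 0.7…, 0.325…, 0.166667…, 0 → R0 = 3.991667…
x·lx·mx: 0, 0, 3.3, 3.45…, 2.8…, 1.625…, 1…, 0 → Σ = 12.175…
T = 12.175… / 3.991667… = 3.050104… → 3.05

3.05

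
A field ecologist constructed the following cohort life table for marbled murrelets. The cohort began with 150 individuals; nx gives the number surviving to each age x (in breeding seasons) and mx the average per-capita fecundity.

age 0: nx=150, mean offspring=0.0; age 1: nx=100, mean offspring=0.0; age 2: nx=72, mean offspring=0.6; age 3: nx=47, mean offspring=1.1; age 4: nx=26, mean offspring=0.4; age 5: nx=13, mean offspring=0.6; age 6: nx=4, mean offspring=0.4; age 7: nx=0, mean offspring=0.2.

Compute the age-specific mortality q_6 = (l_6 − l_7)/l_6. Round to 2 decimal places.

lx = nx/n0 = nx/150: 1, 0.66667…, 0.48, 0.31333…, 0.17333…, 0.08667…, 0.02667…, 0
q_6 = (l_6 − l_7) / l_6 = (0.026667… − 0) / 0.026667…
     = 0.026667… / 0.026667… = 1 → 1.00

1.00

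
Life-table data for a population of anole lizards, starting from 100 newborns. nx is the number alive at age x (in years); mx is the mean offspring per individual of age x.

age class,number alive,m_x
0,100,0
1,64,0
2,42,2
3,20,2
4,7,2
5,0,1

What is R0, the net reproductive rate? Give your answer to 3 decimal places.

1.380

lx = nx/n0 = nx/100: 1, 0.64, 0.42, 0.2, 0.07, 0
lx·mx by age: 0, 0, 0.84, 0.4, 0.14, 0
R0 = Σ lx·mx = 1.38 → 1.380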